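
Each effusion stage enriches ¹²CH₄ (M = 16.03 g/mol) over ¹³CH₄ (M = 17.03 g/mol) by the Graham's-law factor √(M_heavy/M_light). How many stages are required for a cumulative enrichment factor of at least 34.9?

Single-stage factor α = √(17.03/16.03), so ln α = ½ ln(1.06238) = 0.03026.
Need α^N ≥ 34.9 ⇒ N ≥ ln(34.9) / ln α = 3.552 / 0.03026 = 117.41.
Rounding up, N = 118 stages.

118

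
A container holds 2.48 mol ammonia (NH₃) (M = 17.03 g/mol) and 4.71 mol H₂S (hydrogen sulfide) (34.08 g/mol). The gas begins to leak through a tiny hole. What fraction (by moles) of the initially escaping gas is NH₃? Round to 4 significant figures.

0.4269

Effusion rate of each component ∝ n_i/√M_i (partial pressure × 1/√M).
x_NH₃(eff) = (n_NH₃/√M_NH₃) / (n_NH₃/√M_NH₃ + n_H₂S/√M_H₂S)
= (2.48/√17.03) / (2.48/√17.03 + 4.71/√34.08) = 0.6010/(0.6010 + 0.8068) = 0.4269.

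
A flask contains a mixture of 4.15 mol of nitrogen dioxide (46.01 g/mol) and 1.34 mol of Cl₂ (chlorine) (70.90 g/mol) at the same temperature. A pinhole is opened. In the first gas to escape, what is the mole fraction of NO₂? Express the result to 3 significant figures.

Each component's effusion rate ∝ (its partial pressure)·(1/√M) ∝ n_i/√M_i.
Mole fraction of NO₂ in the effusate = (n_NO₂/√M_NO₂) / (n_NO₂/√M_NO₂ + n_Cl₂/√M_Cl₂)
= (4.15/√46.01) / (4.15/√46.01 + 1.34/√70.90) = 0.6118/(0.6118 + 0.1591) = 0.794.

0.794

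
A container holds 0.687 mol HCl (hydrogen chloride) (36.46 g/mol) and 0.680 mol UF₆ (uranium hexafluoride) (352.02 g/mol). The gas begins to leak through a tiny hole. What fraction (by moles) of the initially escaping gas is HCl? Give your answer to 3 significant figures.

0.758

Each component's effusion rate ∝ (its partial pressure)·(1/√M) ∝ n_i/√M_i.
x_HCl(eff) = (n_HCl/√M_HCl) / (n_HCl/√M_HCl + n_UF₆/√M_UF₆)
= (0.687/√36.46) / (0.687/√36.46 + 0.680/√352.02) = 0.1138/(0.1138 + 0.03624) = 0.758.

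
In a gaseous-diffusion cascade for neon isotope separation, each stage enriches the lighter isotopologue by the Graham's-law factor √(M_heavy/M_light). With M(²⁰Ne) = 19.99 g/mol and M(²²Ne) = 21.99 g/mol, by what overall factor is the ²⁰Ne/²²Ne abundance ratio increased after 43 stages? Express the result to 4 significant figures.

7.769

The single-stage factor is √(M_heavy/M_light), so 43 stages give [√(21.99/19.99)]^43 = (21.99/19.99)^(43/2).
= 1.10005^(43/2) = 7.769.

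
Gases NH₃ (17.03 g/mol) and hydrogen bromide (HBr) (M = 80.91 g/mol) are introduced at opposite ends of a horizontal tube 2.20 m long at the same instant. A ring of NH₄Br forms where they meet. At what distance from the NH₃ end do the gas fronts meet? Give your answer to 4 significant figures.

1.508 m

Graham's law gives d_NH₃/d_HBr = rate_NH₃/rate_HBr = √(M_HBr/M_NH₃) = √(80.91/17.03) = 2.180.
With d_NH₃ + d_HBr = 2.20 m, d_HBr = 2.20/(1 + 2.180) = 0.6919 m.
d_NH₃ = 2.20 − 0.6919 = 1.508 m.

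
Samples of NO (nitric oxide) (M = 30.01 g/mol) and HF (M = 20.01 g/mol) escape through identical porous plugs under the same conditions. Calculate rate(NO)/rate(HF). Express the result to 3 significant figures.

0.817

Since effusion rate ∝ 1/√M, rate_NO/rate_HF = √(M_HF/M_NO) = √(20.01/30.01) = √0.6668 = 0.817.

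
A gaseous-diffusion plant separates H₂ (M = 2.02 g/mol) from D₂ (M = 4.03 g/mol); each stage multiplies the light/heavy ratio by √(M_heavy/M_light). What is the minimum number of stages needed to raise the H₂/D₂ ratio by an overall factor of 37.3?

11

Single-stage factor α = √(4.03/2.02), so ln α = ½ ln(1.99505) = 0.3453.
Need α^N ≥ 37.3 ⇒ N ≥ ln(37.3) / ln α = 3.619 / 0.3453 = 10.48.
So at least 11 stages are needed.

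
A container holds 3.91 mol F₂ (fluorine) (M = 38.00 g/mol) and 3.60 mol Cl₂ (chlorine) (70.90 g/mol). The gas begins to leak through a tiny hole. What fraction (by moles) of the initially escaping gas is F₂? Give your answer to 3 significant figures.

Each component's effusion rate ∝ (its partial pressure)·(1/√M) ∝ n_i/√M_i.
Mole fraction of F₂ in the effusate = (n_F₂/√M_F₂) / (n_F₂/√M_F₂ + n_Cl₂/√M_Cl₂)
= (3.91/√38.00) / (3.91/√38.00 + 3.60/√70.90) = 0.6343/(0.6343 + 0.4275) = 0.597.

0.597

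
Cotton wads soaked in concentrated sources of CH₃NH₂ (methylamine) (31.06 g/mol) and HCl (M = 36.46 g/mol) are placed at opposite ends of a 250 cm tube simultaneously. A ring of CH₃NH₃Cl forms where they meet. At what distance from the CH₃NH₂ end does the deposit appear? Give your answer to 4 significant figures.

Graham's law gives d_CH₃NH₂/d_HCl = rate_CH₃NH₂/rate_HCl = √(M_HCl/M_CH₃NH₂) = √(36.46/31.06) = 1.083.
With d_CH₃NH₂ + d_HCl = 250 cm, d_HCl = 250/(1 + 1.083) = 120.0 cm.
d_CH₃NH₂ = 250 − 120.0 = 130.0 cm.

130.0 cm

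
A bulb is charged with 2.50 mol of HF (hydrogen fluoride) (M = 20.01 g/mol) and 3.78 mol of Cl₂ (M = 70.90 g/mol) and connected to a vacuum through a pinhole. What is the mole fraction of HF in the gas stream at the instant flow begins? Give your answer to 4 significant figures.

0.5546

Rate_i ∝ x_i/√M_i (Graham's law weighted by mole fraction), so the effusate composition follows n_i/√M_i.
So x_HF in the escaping gas = (n_HF/√M_HF) / Σ(n_i/√M_i)
= (2.50/√20.01) / (2.50/√20.01 + 3.78/√70.90) = 0.5589/(0.5589 + 0.4489) = 0.5546.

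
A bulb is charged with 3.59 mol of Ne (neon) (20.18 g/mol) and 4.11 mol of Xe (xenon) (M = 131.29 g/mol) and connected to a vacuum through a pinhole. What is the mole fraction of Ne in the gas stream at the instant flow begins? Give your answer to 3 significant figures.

0.690

The effusion rate of species i is ∝ p_i/√M_i ∝ n_i/√M_i.
Mole fraction of Ne in the effusate = (n_Ne/√M_Ne) / (n_Ne/√M_Ne + n_Xe/√M_Xe)
= (3.59/√20.18) / (3.59/√20.18 + 4.11/√131.29) = 0.7992/(0.7992 + 0.3587) = 0.690.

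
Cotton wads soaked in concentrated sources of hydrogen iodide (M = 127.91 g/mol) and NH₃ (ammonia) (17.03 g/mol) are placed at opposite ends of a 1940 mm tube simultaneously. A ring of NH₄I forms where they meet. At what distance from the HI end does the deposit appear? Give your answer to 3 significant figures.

Graham's law gives d_HI/d_NH₃ = rate_HI/rate_NH₃ = √(M_NH₃/M_HI) = √(17.03/127.91) = 0.3649.
With d_HI + d_NH₃ = 1940 mm, d_NH₃ = 1940/(1 + 0.3649) = 1421 mm.
d_HI = 1940 − 1421 = 519 mm.

519 mm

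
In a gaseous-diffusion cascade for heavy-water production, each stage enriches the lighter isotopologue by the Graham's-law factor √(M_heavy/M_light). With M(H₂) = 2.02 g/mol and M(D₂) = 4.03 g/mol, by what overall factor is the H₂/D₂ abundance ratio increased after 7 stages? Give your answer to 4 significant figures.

After 7 stages the ratio has grown by (√(4.03/2.02))^7 = (4.03/2.02)^(7/2).
= 1.99505^(7/2) = 11.22.

11.22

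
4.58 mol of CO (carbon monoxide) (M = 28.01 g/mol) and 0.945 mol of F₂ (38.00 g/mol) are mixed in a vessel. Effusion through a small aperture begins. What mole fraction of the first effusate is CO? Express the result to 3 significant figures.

0.850

Effusion rate of each component ∝ n_i/√M_i (partial pressure × 1/√M).
So x_CO in the escaping gas = (n_CO/√M_CO) / Σ(n_i/√M_i)
= (4.58/√28.01) / (4.58/√28.01 + 0.945/√38.00) = 0.8654/(0.8654 + 0.1533) = 0.850.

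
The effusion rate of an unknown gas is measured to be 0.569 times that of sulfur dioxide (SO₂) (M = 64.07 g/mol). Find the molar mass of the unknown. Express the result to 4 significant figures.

Since effusion rate ∝ 1/√M, rate_X/rate_SO₂ = √(M_SO₂/M_X).
0.569 = √(64.07/M_X)
M_X = 64.07 / 0.569² = 64.07 / 0.3238 = 197.9 g/mol

197.9 g/mol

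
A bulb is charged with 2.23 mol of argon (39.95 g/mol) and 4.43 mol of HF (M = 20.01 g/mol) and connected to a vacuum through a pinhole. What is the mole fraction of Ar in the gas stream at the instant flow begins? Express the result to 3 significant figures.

0.263

Effusion rate of each component ∝ n_i/√M_i (partial pressure × 1/√M).
So x_Ar in the escaping gas = (n_Ar/√M_Ar) / Σ(n_i/√M_i)
= (2.23/√39.95) / (2.23/√39.95 + 4.43/√20.01) = 0.3528/(0.3528 + 0.9903) = 0.263.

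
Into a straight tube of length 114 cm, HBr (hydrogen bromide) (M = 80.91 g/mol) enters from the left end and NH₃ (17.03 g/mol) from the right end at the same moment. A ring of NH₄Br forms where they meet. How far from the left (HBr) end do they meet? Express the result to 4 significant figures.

Distances travelled in equal time are proportional to diffusion rates, so d_HBr/d_NH₃ = √(M_NH₃/M_HBr) = √(17.03/80.91) = 0.4588.
With d_HBr + d_NH₃ = 114 cm, d_NH₃ = 114/(1 + 0.4588) = 78.15 cm.
d_HBr = 114 − 78.15 = 35.85 cm.

35.85 cm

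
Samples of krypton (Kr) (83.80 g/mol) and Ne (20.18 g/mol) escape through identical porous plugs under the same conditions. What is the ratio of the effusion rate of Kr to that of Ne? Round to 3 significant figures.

0.491

Since effusion rate ∝ 1/√M, rate_Kr/rate_Ne = √(M_Ne/M_Kr) = √(20.18/83.80) = √0.2408 = 0.491.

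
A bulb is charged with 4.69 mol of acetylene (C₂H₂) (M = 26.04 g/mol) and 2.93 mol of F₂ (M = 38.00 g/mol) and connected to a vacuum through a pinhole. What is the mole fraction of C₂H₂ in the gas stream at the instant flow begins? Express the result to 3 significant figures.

Effusion rate of each component ∝ n_i/√M_i (partial pressure × 1/√M).
So x_C₂H₂ in the escaping gas = (n_C₂H₂/√M_C₂H₂) / Σ(n_i/√M_i)
= (4.69/√26.04) / (4.69/√26.04 + 2.93/√38.00) = 0.9191/(0.9191 + 0.4753) = 0.659.

0.659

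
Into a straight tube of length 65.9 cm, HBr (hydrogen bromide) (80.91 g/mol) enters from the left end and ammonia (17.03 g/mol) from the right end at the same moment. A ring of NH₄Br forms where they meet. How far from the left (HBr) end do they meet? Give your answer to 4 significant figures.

20.73 cm

In equal time, each gas travels a distance ∝ its rate ∝ 1/√M, so d_HBr/d_NH₃ = √(M_NH₃/M_HBr) = √(17.03/80.91) = 0.4588.
With d_HBr + d_NH₃ = 65.9 cm, d_NH₃ = 65.9/(1 + 0.4588) = 45.17 cm.
d_HBr = 65.9 − 45.17 = 20.73 cm.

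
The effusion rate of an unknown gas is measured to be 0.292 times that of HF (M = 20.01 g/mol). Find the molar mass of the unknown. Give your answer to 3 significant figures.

235 g/mol

From Graham's law, rate_X/rate_HF = √(M_HF/M_X).
0.292 = √(20.01/M_X)
M_X = 20.01 / 0.292² = 20.01 / 0.08526 = 235 g/mol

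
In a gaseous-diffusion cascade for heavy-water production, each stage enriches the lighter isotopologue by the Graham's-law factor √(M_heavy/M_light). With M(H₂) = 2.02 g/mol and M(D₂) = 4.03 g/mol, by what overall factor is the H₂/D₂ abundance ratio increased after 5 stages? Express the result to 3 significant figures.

5.62

The single-stage factor is √(M_heavy/M_light), so 5 stages give [√(4.03/2.02)]^5 = (4.03/2.02)^(5/2).
= 1.99505^(5/2) = 5.62.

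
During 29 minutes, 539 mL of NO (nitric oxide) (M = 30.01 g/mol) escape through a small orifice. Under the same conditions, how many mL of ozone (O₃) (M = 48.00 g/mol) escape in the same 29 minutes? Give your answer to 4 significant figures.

426.2 mL

Using Graham's law: rate_O₃/rate_NO = √(M_NO/M_O₃) = √(30.01/48.00) = √0.6252 = 0.7907.
So the volume for O₃ is 539 × 0.7907 = 426.2 mL.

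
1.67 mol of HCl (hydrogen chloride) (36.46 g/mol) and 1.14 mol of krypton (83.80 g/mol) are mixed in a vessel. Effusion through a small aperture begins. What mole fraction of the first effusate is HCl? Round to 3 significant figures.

0.690

The effusion rate of species i is ∝ p_i/√M_i ∝ n_i/√M_i.
Mole fraction of HCl in the effusate = (n_HCl/√M_HCl) / (n_HCl/√M_HCl + n_Kr/√M_Kr)
= (1.67/√36.46) / (1.67/√36.46 + 1.14/√83.80) = 0.2766/(0.2766 + 0.1245) = 0.690.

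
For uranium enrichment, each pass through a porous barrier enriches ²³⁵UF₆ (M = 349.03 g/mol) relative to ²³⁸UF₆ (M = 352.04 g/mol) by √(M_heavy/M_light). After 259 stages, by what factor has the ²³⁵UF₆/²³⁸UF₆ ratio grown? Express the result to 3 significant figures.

The single-stage factor is √(M_heavy/M_light), so 259 stages give [√(352.04/349.03)]^259 = (352.04/349.03)^(259/2).
= 1.00862^(259/2) = 3.04.

3.04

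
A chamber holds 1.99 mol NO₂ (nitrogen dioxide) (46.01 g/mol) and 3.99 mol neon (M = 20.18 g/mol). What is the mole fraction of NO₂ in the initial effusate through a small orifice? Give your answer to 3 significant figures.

Rate_i ∝ x_i/√M_i (Graham's law weighted by mole fraction), so the effusate composition follows n_i/√M_i.
x_NO₂(eff) = (n_NO₂/√M_NO₂) / (n_NO₂/√M_NO₂ + n_Ne/√M_Ne)
= (1.99/√46.01) / (1.99/√46.01 + 3.99/√20.18) = 0.2934/(0.2934 + 0.8882) = 0.248.

0.248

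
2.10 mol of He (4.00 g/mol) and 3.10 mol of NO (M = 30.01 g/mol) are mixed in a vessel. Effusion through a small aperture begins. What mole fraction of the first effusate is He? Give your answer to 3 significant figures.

Each component's effusion rate ∝ (its partial pressure)·(1/√M) ∝ n_i/√M_i.
x_He(eff) = (n_He/√M_He) / (n_He/√M_He + n_NO/√M_NO)
= (2.10/√4.00) / (2.10/√4.00 + 3.10/√30.01) = 1.050/(1.050 + 0.5659) = 0.650.

0.650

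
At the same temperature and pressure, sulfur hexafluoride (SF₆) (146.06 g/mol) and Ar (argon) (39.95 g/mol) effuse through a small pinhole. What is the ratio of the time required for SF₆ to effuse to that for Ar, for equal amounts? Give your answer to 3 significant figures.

Graham's law gives t_SF₆/t_Ar = √(M_SF₆/M_Ar) = √(146.06/39.95) = √3.656 = 1.91.

1.91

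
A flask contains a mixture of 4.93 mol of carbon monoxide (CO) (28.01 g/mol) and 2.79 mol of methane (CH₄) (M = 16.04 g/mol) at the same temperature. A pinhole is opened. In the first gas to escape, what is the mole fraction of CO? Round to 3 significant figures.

0.572

Rate_i ∝ x_i/√M_i (Graham's law weighted by mole fraction), so the effusate composition follows n_i/√M_i.
So x_CO in the escaping gas = (n_CO/√M_CO) / Σ(n_i/√M_i)
= (4.93/√28.01) / (4.93/√28.01 + 2.79/√16.04) = 0.9315/(0.9315 + 0.6966) = 0.572.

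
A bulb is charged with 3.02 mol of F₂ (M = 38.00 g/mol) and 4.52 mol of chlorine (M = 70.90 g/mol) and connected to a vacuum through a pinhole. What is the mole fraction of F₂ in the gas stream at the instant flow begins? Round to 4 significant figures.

0.4772

The effusion rate of species i is ∝ p_i/√M_i ∝ n_i/√M_i.
Mole fraction of F₂ in the effusate = (n_F₂/√M_F₂) / (n_F₂/√M_F₂ + n_Cl₂/√M_Cl₂)
= (3.02/√38.00) / (3.02/√38.00 + 4.52/√70.90) = 0.4899/(0.4899 + 0.5368) = 0.4772.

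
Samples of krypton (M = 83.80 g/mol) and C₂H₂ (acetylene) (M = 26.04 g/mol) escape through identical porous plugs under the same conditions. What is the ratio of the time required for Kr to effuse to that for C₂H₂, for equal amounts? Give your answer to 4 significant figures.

Using Graham's law: t_Kr/t_C₂H₂ = √(M_Kr/M_C₂H₂) = √(83.80/26.04) = √3.218 = 1.794.

1.794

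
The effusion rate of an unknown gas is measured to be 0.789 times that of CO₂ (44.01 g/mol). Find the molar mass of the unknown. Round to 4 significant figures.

70.70 g/mol

By Graham's law, rate_X/rate_CO₂ = √(M_CO₂/M_X).
0.789 = √(44.01/M_X)
M_X = 44.01 / 0.789² = 44.01 / 0.6225 = 70.70 g/mol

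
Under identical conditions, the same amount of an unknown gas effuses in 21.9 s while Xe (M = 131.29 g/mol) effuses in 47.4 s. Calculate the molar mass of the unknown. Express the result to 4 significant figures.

Since effusion rate ∝ 1/√M, t_X/t_Xe = √(M_X/M_Xe).
21.9/47.4 = 0.4620 = √(M_X/131.29)
M_X = 131.29 × 0.4620² = 131.29 × 0.2135 = 28.03 g/mol

28.03 g/mol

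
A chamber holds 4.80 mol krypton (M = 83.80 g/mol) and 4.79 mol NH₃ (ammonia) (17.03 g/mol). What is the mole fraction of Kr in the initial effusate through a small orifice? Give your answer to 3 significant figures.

Rate_i ∝ x_i/√M_i (Graham's law weighted by mole fraction), so the effusate composition follows n_i/√M_i.
Mole fraction of Kr in the effusate = (n_Kr/√M_Kr) / (n_Kr/√M_Kr + n_NH₃/√M_NH₃)
= (4.80/√83.80) / (4.80/√83.80 + 4.79/√17.03) = 0.5243/(0.5243 + 1.161) = 0.311.

0.311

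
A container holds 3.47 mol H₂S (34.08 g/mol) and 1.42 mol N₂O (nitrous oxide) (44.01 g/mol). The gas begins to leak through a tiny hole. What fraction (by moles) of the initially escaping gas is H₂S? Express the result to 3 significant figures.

Rate_i ∝ x_i/√M_i (Graham's law weighted by mole fraction), so the effusate composition follows n_i/√M_i.
Mole fraction of H₂S in the effusate = (n_H₂S/√M_H₂S) / (n_H₂S/√M_H₂S + n_N₂O/√M_N₂O)
= (3.47/√34.08) / (3.47/√34.08 + 1.42/√44.01) = 0.5944/(0.5944 + 0.2140) = 0.735.

0.735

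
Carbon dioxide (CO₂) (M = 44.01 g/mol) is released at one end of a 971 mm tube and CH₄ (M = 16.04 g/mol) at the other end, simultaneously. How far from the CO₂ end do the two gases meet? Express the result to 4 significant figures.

365.5 mm

In equal time, each gas travels a distance ∝ its rate ∝ 1/√M, so d_CO₂/d_CH₄ = √(M_CH₄/M_CO₂) = √(16.04/44.01) = 0.6037.
With d_CO₂ + d_CH₄ = 971 mm, d_CH₄ = 971/(1 + 0.6037) = 605.5 mm.
d_CO₂ = 971 − 605.5 = 365.5 mm.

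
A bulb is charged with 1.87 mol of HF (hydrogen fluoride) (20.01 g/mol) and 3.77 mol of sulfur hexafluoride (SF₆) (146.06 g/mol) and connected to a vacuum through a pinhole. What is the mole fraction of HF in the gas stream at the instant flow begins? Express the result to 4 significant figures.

Rate_i ∝ x_i/√M_i (Graham's law weighted by mole fraction), so the effusate composition follows n_i/√M_i.
So x_HF in the escaping gas = (n_HF/√M_HF) / Σ(n_i/√M_i)
= (1.87/√20.01) / (1.87/√20.01 + 3.77/√146.06) = 0.4180/(0.4180 + 0.3119) = 0.5727.

0.5727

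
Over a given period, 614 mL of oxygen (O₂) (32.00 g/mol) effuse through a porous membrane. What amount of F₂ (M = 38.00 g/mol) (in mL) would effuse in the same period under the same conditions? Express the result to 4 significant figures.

Graham's law gives rate_F₂/rate_O₂ = √(M_O₂/M_F₂) = √(32.00/38.00) = √0.8421 = 0.9177.
So the volume for F₂ is 614 × 0.9177 = 563.4 mL.

563.4 mL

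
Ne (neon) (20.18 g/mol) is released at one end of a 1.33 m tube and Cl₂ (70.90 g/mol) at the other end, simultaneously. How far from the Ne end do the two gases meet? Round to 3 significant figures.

The fronts meet when d_Ne + d_Cl₂ = L with d_Ne/d_Cl₂ = √(M_Cl₂/M_Ne) (Graham's law). Here √(M_Cl₂/M_Ne) = √(70.90/20.18) = 1.874.
With d_Ne + d_Cl₂ = 1.33 m, d_Cl₂ = 1.33/(1 + 1.874) = 0.4627 m.
d_Ne = 1.33 − 0.4627 = 0.867 m.

0.867 m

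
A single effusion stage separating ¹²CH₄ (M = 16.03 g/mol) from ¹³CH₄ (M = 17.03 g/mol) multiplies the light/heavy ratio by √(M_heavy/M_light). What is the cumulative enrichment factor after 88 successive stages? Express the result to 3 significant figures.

14.3

After 88 stages the ratio has grown by (√(17.03/16.03))^88 = (17.03/16.03)^(88/2).
= 1.06238^44 = 14.3.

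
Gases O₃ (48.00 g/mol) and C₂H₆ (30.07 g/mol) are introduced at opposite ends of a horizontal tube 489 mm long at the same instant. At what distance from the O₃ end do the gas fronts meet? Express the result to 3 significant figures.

216 mm

Distances travelled in equal time are proportional to diffusion rates, so d_O₃/d_C₂H₆ = √(M_C₂H₆/M_O₃) = √(30.07/48.00) = 0.7915.
With d_O₃ + d_C₂H₆ = 489 mm, d_C₂H₆ = 489/(1 + 0.7915) = 273.0 mm.
d_O₃ = 489 − 273.0 = 216 mm.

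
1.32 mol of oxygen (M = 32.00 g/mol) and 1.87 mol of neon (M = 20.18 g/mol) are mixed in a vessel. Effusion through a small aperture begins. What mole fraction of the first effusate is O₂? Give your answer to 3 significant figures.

Each component's effusion rate ∝ (its partial pressure)·(1/√M) ∝ n_i/√M_i.
x_O₂(eff) = (n_O₂/√M_O₂) / (n_O₂/√M_O₂ + n_Ne/√M_Ne)
= (1.32/√32.00) / (1.32/√32.00 + 1.87/√20.18) = 0.2333/(0.2333 + 0.4163) = 0.359.

0.359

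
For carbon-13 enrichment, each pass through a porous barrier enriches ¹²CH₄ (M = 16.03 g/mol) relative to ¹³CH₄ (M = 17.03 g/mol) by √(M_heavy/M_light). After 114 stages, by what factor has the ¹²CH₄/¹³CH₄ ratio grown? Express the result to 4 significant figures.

31.48

After 114 stages the ratio has grown by (√(17.03/16.03))^114 = (17.03/16.03)^(114/2).
= 1.06238^57 = 31.48.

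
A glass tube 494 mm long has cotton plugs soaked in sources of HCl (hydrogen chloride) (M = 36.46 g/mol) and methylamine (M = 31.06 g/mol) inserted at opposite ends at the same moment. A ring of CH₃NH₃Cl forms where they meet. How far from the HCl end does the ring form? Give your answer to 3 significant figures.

Distances travelled in equal time are proportional to diffusion rates, so d_HCl/d_CH₃NH₂ = √(M_CH₃NH₂/M_HCl) = √(31.06/36.46) = 0.9230.
With d_HCl + d_CH₃NH₂ = 494 mm, d_CH₃NH₂ = 494/(1 + 0.9230) = 256.9 mm.
d_HCl = 494 − 256.9 = 237 mm.

237 mm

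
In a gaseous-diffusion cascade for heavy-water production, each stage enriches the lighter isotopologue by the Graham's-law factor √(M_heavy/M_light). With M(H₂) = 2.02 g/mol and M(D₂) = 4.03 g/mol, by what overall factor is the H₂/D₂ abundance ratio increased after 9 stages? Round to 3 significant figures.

The single-stage factor is √(M_heavy/M_light), so 9 stages give [√(4.03/2.02)]^9 = (4.03/2.02)^(9/2).
= 1.99505^(9/2) = 22.4.

22.4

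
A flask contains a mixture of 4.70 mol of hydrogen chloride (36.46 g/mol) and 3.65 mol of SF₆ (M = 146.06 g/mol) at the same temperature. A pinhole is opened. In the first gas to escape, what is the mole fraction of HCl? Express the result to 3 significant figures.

Effusion rate of each component ∝ n_i/√M_i (partial pressure × 1/√M).
So x_HCl in the escaping gas = (n_HCl/√M_HCl) / Σ(n_i/√M_i)
= (4.70/√36.46) / (4.70/√36.46 + 3.65/√146.06) = 0.7784/(0.7784 + 0.3020) = 0.720.

0.720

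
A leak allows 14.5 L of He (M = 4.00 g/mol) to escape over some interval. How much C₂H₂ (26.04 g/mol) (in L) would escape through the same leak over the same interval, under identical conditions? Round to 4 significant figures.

5.683 L

Since effusion rate ∝ 1/√M, rate_C₂H₂/rate_He = √(M_He/M_C₂H₂) = √(4.00/26.04) = √0.1536 = 0.3919.
So the volume for C₂H₂ is 14.5 × 0.3919 = 5.683 L.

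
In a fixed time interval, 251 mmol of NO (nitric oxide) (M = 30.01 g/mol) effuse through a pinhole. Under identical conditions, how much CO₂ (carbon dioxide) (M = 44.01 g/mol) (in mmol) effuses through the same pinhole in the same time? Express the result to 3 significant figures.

Since effusion rate ∝ 1/√M, rate_CO₂/rate_NO = √(M_NO/M_CO₂) = √(30.01/44.01) = √0.6819 = 0.8258.
So the amount for CO₂ is 251 × 0.8258 = 207 mmol.

207 mmol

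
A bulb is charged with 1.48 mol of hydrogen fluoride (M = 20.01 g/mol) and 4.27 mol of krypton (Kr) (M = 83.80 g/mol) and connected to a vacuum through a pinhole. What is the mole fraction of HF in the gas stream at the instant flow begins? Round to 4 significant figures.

0.4150

Effusion rate of each component ∝ n_i/√M_i (partial pressure × 1/√M).
So x_HF in the escaping gas = (n_HF/√M_HF) / Σ(n_i/√M_i)
= (1.48/√20.01) / (1.48/√20.01 + 4.27/√83.80) = 0.3309/(0.3309 + 0.4665) = 0.4150.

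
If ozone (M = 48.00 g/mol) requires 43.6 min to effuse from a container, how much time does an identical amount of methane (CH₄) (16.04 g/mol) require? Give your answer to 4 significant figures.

25.20 min

Since effusion rate ∝ 1/√M, t_CH₄/t_O₃ = √(M_CH₄/M_O₃) = √(16.04/48.00) = √0.3342 = 0.5781.
So the time for CH₄ is 43.6 × 0.5781 = 25.20 min.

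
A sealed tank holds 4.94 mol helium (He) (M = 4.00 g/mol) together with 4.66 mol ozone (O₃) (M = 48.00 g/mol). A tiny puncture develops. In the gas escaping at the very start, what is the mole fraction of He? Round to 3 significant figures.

Rate_i ∝ x_i/√M_i (Graham's law weighted by mole fraction), so the effusate composition follows n_i/√M_i.
Mole fraction of He in the effusate = (n_He/√M_He) / (n_He/√M_He + n_O₃/√M_O₃)
= (4.94/√4.00) / (4.94/√4.00 + 4.66/√48.00) = 2.470/(2.470 + 0.6726) = 0.786.

0.786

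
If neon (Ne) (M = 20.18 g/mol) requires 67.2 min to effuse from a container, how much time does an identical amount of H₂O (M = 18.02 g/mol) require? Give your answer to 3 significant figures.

63.5 min

Graham's law gives t_H₂O/t_Ne = √(M_H₂O/M_Ne) = √(18.02/20.18) = √0.8930 = 0.9450.
So the time for H₂O is 67.2 × 0.9450 = 63.5 min.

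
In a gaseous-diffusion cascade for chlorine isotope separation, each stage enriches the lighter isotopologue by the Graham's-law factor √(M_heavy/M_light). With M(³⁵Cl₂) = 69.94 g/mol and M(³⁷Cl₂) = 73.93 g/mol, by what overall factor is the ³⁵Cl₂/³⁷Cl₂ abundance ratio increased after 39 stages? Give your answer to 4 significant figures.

The single-stage factor is √(M_heavy/M_light), so 39 stages give [√(73.93/69.94)]^39 = (73.93/69.94)^(39/2).
= 1.05705^(39/2) = 2.950.

2.950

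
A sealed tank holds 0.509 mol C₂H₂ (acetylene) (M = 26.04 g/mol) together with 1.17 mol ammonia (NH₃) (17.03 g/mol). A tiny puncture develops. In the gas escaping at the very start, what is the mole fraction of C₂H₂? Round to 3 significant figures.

0.260

Rate_i ∝ x_i/√M_i (Graham's law weighted by mole fraction), so the effusate composition follows n_i/√M_i.
So x_C₂H₂ in the escaping gas = (n_C₂H₂/√M_C₂H₂) / Σ(n_i/√M_i)
= (0.509/√26.04) / (0.509/√26.04 + 1.17/√17.03) = 0.09975/(0.09975 + 0.2835) = 0.260.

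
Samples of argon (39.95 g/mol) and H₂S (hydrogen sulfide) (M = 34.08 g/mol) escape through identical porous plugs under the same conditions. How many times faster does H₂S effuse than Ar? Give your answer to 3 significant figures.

Using Graham's law: rate_H₂S/rate_Ar = √(M_Ar/M_H₂S) = √(39.95/34.08) = √1.172 = 1.08.

1.08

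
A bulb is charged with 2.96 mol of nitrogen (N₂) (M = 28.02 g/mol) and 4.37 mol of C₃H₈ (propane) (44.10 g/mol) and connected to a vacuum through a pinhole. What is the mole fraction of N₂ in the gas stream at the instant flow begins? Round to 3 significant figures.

0.459

Rate_i ∝ x_i/√M_i (Graham's law weighted by mole fraction), so the effusate composition follows n_i/√M_i.
x_N₂(eff) = (n_N₂/√M_N₂) / (n_N₂/√M_N₂ + n_C₃H₈/√M_C₃H₈)
= (2.96/√28.02) / (2.96/√28.02 + 4.37/√44.10) = 0.5592/(0.5592 + 0.6581) = 0.459.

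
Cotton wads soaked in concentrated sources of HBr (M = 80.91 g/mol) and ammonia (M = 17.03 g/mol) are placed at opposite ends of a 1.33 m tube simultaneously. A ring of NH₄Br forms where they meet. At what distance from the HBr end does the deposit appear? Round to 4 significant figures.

0.4183 m

Distances travelled in equal time are proportional to diffusion rates, so d_HBr/d_NH₃ = √(M_NH₃/M_HBr) = √(17.03/80.91) = 0.4588.
With d_HBr + d_NH₃ = 1.33 m, d_NH₃ = 1.33/(1 + 0.4588) = 0.9117 m.
d_HBr = 1.33 − 0.9117 = 0.4183 m.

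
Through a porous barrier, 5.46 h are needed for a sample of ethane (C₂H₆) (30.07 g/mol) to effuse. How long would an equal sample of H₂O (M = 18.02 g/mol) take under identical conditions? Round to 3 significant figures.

Using Graham's law: t_H₂O/t_C₂H₆ = √(M_H₂O/M_C₂H₆) = √(18.02/30.07) = √0.5993 = 0.7741.
So the time for H₂O is 5.46 × 0.7741 = 4.23 h.

4.23 h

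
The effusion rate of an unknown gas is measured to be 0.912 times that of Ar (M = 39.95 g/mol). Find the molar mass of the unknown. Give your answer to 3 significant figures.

By Graham's law, rate_X/rate_Ar = √(M_Ar/M_X).
0.912 = √(39.95/M_X)
M_X = 39.95 / 0.912² = 39.95 / 0.8317 = 48.0 g/mol

48.0 g/mol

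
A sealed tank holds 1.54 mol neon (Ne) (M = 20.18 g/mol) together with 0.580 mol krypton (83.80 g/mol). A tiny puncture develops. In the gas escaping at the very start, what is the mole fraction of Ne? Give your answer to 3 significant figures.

The effusion rate of species i is ∝ p_i/√M_i ∝ n_i/√M_i.
Mole fraction of Ne in the effusate = (n_Ne/√M_Ne) / (n_Ne/√M_Ne + n_Kr/√M_Kr)
= (1.54/√20.18) / (1.54/√20.18 + 0.580/√83.80) = 0.3428/(0.3428 + 0.06336) = 0.844.

0.844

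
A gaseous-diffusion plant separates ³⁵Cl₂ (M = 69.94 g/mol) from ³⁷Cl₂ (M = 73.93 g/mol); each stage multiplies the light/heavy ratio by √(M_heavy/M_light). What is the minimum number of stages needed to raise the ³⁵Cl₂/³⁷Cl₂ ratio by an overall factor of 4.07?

Single-stage factor α = √(73.93/69.94), so ln α = ½ ln(1.05705) = 0.02774.
Need α^N ≥ 4.07 ⇒ N ≥ ln(4.07) / ln α = 1.404 / 0.02774 = 50.60.
Minimum whole number of stages: N = 51.

51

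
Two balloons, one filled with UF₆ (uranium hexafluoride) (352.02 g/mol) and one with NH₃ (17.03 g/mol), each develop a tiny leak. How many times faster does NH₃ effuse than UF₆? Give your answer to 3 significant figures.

4.55

Graham's law gives rate_NH₃/rate_UF₆ = √(M_UF₆/M_NH₃) = √(352.02/17.03) = √20.67 = 4.55.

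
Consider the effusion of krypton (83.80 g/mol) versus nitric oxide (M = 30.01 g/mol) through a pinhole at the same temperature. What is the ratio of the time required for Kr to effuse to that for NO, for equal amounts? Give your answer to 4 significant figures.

By Graham's law, t_Kr/t_NO = √(M_Kr/M_NO) = √(83.80/30.01) = √2.792 = 1.671.

1.671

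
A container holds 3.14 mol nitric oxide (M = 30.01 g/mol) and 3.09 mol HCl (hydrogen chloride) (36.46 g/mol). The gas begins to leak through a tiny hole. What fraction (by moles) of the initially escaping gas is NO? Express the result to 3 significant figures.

0.528

Effusion rate of each component ∝ n_i/√M_i (partial pressure × 1/√M).
Mole fraction of NO in the effusate = (n_NO/√M_NO) / (n_NO/√M_NO + n_HCl/√M_HCl)
= (3.14/√30.01) / (3.14/√30.01 + 3.09/√36.46) = 0.5732/(0.5732 + 0.5117) = 0.528.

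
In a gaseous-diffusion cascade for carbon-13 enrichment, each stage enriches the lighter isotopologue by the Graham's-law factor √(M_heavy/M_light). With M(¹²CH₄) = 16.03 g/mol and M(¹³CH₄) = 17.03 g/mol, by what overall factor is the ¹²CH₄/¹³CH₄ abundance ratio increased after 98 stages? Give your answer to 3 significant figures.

After 98 stages the ratio has grown by (√(17.03/16.03))^98 = (17.03/16.03)^(98/2).
= 1.06238^49 = 19.4.

19.4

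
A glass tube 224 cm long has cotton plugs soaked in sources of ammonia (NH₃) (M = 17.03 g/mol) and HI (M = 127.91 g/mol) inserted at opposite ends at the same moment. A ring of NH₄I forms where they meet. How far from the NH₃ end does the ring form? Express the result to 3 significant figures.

The fronts meet when d_NH₃ + d_HI = L with d_NH₃/d_HI = √(M_HI/M_NH₃) (Graham's law). Here √(M_HI/M_NH₃) = √(127.91/17.03) = 2.741.
With d_NH₃ + d_HI = 224 cm, d_HI = 224/(1 + 2.741) = 59.88 cm.
d_NH₃ = 224 − 59.88 = 164 cm.

164 cm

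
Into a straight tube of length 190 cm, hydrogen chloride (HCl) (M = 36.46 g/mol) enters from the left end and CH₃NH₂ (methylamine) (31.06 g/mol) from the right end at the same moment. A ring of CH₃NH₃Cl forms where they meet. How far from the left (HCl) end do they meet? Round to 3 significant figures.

The fronts meet when d_HCl + d_CH₃NH₂ = L with d_HCl/d_CH₃NH₂ = √(M_CH₃NH₂/M_HCl) (Graham's law). Here √(M_CH₃NH₂/M_HCl) = √(31.06/36.46) = 0.9230.
With d_HCl + d_CH₃NH₂ = 190 cm, d_CH₃NH₂ = 190/(1 + 0.9230) = 98.80 cm.
d_HCl = 190 − 98.80 = 91.2 cm.

91.2 cm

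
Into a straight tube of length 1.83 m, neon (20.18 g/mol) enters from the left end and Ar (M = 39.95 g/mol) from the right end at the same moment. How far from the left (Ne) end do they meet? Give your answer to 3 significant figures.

In equal time, each gas travels a distance ∝ its rate ∝ 1/√M, so d_Ne/d_Ar = √(M_Ar/M_Ne) = √(39.95/20.18) = 1.407.
With d_Ne + d_Ar = 1.83 m, d_Ar = 1.83/(1 + 1.407) = 0.7603 m.
d_Ne = 1.83 − 0.7603 = 1.07 m.

1.07 m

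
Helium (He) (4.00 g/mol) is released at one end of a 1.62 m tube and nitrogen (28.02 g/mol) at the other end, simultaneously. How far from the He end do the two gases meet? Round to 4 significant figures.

1.176 m

Distances travelled in equal time are proportional to diffusion rates, so d_He/d_N₂ = √(M_N₂/M_He) = √(28.02/4.00) = 2.647.
With d_He + d_N₂ = 1.62 m, d_N₂ = 1.62/(1 + 2.647) = 0.4442 m.
d_He = 1.62 − 0.4442 = 1.176 m.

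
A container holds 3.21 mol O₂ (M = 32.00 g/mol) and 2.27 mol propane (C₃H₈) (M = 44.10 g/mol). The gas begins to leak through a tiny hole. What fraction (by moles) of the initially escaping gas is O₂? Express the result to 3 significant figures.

0.624

Rate_i ∝ x_i/√M_i (Graham's law weighted by mole fraction), so the effusate composition follows n_i/√M_i.
x_O₂(eff) = (n_O₂/√M_O₂) / (n_O₂/√M_O₂ + n_C₃H₈/√M_C₃H₈)
= (3.21/√32.00) / (3.21/√32.00 + 2.27/√44.10) = 0.5675/(0.5675 + 0.3418) = 0.624.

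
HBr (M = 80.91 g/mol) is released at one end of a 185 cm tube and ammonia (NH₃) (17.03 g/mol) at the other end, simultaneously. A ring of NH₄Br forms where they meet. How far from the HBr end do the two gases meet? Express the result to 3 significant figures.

Distances travelled in equal time are proportional to diffusion rates, so d_HBr/d_NH₃ = √(M_NH₃/M_HBr) = √(17.03/80.91) = 0.4588.
With d_HBr + d_NH₃ = 185 cm, d_NH₃ = 185/(1 + 0.4588) = 126.8 cm.
d_HBr = 185 − 126.8 = 58.2 cm.

58.2 cm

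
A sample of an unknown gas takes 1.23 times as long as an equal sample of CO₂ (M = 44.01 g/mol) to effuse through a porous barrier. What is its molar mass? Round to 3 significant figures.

From Graham's law, t_X/t_CO₂ = √(M_X/M_CO₂).
1.23 = √(M_X/44.01)
M_X = 44.01 × 1.23² = 44.01 × 1.513 = 66.6 g/mol

66.6 g/mol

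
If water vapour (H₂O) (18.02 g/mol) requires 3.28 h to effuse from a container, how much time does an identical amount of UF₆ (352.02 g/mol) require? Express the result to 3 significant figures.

14.5 h

Using Graham's law: t_UF₆/t_H₂O = √(M_UF₆/M_H₂O) = √(352.02/18.02) = √19.53 = 4.420.
So the time for UF₆ is 3.28 × 4.420 = 14.5 h.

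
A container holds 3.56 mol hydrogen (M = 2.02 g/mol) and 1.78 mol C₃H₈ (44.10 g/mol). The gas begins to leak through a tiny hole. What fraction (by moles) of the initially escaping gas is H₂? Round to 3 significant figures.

0.903

Effusion rate of each component ∝ n_i/√M_i (partial pressure × 1/√M).
x_H₂(eff) = (n_H₂/√M_H₂) / (n_H₂/√M_H₂ + n_C₃H₈/√M_C₃H₈)
= (3.56/√2.02) / (3.56/√2.02 + 1.78/√44.10) = 2.505/(2.505 + 0.2680) = 0.903.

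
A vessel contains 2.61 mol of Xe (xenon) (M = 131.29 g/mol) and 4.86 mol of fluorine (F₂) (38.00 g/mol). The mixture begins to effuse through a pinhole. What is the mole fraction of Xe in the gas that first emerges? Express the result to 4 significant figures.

Effusion rate of each component ∝ n_i/√M_i (partial pressure × 1/√M).
So x_Xe in the escaping gas = (n_Xe/√M_Xe) / Σ(n_i/√M_i)
= (2.61/√131.29) / (2.61/√131.29 + 4.86/√38.00) = 0.2278/(0.2278 + 0.7884) = 0.2242.

0.2242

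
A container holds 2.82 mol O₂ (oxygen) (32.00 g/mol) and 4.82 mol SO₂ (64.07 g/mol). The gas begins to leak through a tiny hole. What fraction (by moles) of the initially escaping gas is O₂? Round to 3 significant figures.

Rate_i ∝ x_i/√M_i (Graham's law weighted by mole fraction), so the effusate composition follows n_i/√M_i.
Mole fraction of O₂ in the effusate = (n_O₂/√M_O₂) / (n_O₂/√M_O₂ + n_SO₂/√M_SO₂)
= (2.82/√32.00) / (2.82/√32.00 + 4.82/√64.07) = 0.4985/(0.4985 + 0.6022) = 0.453.

0.453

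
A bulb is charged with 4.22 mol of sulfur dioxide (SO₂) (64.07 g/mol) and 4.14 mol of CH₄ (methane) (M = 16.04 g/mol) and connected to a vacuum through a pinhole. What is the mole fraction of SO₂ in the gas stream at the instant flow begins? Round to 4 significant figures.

The effusion rate of species i is ∝ p_i/√M_i ∝ n_i/√M_i.
x_SO₂(eff) = (n_SO₂/√M_SO₂) / (n_SO₂/√M_SO₂ + n_CH₄/√M_CH₄)
= (4.22/√64.07) / (4.22/√64.07 + 4.14/√16.04) = 0.5272/(0.5272 + 1.034) = 0.3378.

0.3378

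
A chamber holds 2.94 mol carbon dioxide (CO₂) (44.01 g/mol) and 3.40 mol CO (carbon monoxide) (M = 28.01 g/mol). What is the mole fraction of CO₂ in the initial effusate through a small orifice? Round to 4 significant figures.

Rate_i ∝ x_i/√M_i (Graham's law weighted by mole fraction), so the effusate composition follows n_i/√M_i.
So x_CO₂ in the escaping gas = (n_CO₂/√M_CO₂) / Σ(n_i/√M_i)
= (2.94/√44.01) / (2.94/√44.01 + 3.40/√28.01) = 0.4432/(0.4432 + 0.6424) = 0.4082.

0.4082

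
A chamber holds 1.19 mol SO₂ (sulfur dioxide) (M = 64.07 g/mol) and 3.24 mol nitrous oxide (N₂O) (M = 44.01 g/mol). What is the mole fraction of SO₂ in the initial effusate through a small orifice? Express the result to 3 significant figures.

0.233

Each component's effusion rate ∝ (its partial pressure)·(1/√M) ∝ n_i/√M_i.
x_SO₂(eff) = (n_SO₂/√M_SO₂) / (n_SO₂/√M_SO₂ + n_N₂O/√M_N₂O)
= (1.19/√64.07) / (1.19/√64.07 + 3.24/√44.01) = 0.1487/(0.1487 + 0.4884) = 0.233.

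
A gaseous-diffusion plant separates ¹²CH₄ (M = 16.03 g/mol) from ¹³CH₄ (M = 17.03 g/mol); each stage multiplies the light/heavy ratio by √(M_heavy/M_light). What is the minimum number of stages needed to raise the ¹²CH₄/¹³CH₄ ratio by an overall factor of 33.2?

116

Per stage α = (17.03/16.03)^(1/2) = 1.06238^0.5, giving ln α = 0.03026.
Need α^N ≥ 33.2 ⇒ N ≥ ln(33.2) / ln α = 3.503 / 0.03026 = 115.76.
Minimum whole number of stages: N = 116.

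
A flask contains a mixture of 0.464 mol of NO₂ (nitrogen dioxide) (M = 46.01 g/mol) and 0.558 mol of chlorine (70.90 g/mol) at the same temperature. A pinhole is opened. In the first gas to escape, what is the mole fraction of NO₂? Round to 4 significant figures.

Each component's effusion rate ∝ (its partial pressure)·(1/√M) ∝ n_i/√M_i.
x_NO₂(eff) = (n_NO₂/√M_NO₂) / (n_NO₂/√M_NO₂ + n_Cl₂/√M_Cl₂)
= (0.464/√46.01) / (0.464/√46.01 + 0.558/√70.90) = 0.06841/(0.06841 + 0.06627) = 0.5079.

0.5079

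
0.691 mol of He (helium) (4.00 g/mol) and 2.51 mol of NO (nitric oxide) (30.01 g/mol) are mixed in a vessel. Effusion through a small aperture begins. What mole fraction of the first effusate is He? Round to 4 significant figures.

Effusion rate of each component ∝ n_i/√M_i (partial pressure × 1/√M).
Mole fraction of He in the effusate = (n_He/√M_He) / (n_He/√M_He + n_NO/√M_NO)
= (0.691/√4.00) / (0.691/√4.00 + 2.51/√30.01) = 0.3455/(0.3455 + 0.4582) = 0.4299.

0.4299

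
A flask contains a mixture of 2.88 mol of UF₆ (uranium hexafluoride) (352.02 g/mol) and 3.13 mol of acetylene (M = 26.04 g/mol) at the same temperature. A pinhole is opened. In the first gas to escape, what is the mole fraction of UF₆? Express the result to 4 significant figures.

The effusion rate of species i is ∝ p_i/√M_i ∝ n_i/√M_i.
So x_UF₆ in the escaping gas = (n_UF₆/√M_UF₆) / Σ(n_i/√M_i)
= (2.88/√352.02) / (2.88/√352.02 + 3.13/√26.04) = 0.1535/(0.1535 + 0.6134) = 0.2002.

0.2002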